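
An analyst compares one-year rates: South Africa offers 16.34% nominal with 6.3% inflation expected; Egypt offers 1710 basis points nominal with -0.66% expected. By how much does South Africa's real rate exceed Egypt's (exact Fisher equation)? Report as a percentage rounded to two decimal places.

-8.43%

South Africa: (1 + 0.1634)/(1 + 0.0630) − 1 = 9.4450%
Egypt: (1 + 0.1710)/(1 − 0.0066) − 1 = 17.8780%
Differential = 9.4450% − 17.8780% = -8.4330% → -8.43%.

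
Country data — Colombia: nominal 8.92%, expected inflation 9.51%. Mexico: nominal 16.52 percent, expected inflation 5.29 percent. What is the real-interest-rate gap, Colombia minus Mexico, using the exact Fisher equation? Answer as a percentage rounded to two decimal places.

Colombia: (1 + 0.0892)/(1 + 0.0951) − 1 = -0.5388%
Mexico: (1 + 0.1652)/(1 + 0.0529) − 1 = 10.6658%
Differential = -0.5388% − 10.6658% = -11.2045% → -11.20%.

-11.20%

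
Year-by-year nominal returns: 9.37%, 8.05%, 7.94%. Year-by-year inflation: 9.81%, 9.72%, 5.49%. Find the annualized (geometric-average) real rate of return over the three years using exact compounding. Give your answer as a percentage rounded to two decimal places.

0.12%

Nominal growth factor = 1.0937 × 1.0805 × 1.0794 = 1.27557323
Price-level growth factor = 1.0981 × 1.0972 × 1.0549 = 1.27098078
Real growth factor = 1.27557323 / 1.27098078 = 1.00361331
Annualized real rate = 1.00361331^(1/3) − 1 = 0.1203% → 0.12%.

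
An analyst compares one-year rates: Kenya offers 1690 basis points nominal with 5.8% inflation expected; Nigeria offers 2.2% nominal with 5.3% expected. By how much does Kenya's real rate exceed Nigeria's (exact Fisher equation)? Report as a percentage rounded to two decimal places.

Kenya: (1 + 0.1690)/(1 + 0.0580) − 1 = 10.4915%
Nigeria: (1 + 0.0220)/(1 + 0.0530) − 1 = -2.9440%
Differential = 10.4915% − (-2.9440%) = 13.4355% → 13.44%.

13.44%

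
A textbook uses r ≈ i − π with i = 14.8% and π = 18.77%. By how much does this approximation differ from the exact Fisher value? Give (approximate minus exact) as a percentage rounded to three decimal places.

Approximate: r ≈ 14.800% − 18.770% = -3.9700%
Exact: (1 + 0.1480)/(1 + 0.1877) − 1 = -3.3426%
Error = -3.9700% − (-3.3426%) = -0.6274% → -0.627%.

-0.627%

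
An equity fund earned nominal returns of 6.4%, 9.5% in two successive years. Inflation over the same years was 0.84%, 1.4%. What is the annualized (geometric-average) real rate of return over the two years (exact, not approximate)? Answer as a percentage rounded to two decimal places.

6.74%

Compound the nominal returns: 1.0640 × 1.0950 = 1.16508000.
Compound inflation: 1.0084 × 1.0140 = 1.02251760.
Deflate: 1.16508000 / 1.02251760 = 1.13942293.
Annualized real rate = 1.13942293^(1/2) − 1 = 6.7438% → 6.74%.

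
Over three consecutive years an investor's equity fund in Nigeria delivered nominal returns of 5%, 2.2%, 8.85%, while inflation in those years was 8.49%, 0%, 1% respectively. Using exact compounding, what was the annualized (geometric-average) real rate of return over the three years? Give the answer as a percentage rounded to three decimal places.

2.153%

Compound the nominal returns: 1.0500 × 1.0220 × 1.0885 = 1.16806935.
Compound inflation: 1.0849 × 1.0000 × 1.0100 = 1.09574900.
Deflate: 1.16806935 / 1.09574900 = 1.06600084.
Annualized real rate = 1.06600084^(1/3) − 1 = 2.1533% → 2.153%.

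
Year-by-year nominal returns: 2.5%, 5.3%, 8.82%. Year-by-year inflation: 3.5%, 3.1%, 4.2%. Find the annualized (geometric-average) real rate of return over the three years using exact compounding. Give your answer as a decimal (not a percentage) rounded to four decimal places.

Compound the nominal returns: 1.0250 × 1.0530 × 1.0882 = 1.17452147.
Compound inflation: 1.0350 × 1.0310 × 1.0420 = 1.11190257.
Deflate: 1.17452147 / 1.11190257 = 1.05631689.
Annualized real rate = 1.05631689^(1/3) − 1 = 1.8431% → 0.0184.

0.0184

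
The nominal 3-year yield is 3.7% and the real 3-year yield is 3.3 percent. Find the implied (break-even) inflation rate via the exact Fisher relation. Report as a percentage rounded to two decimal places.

0.39%

(1 + π) = (1 + i)/(1 + r) = 1.03700 / 1.03300 = 1.003872
Break-even inflation = 1.003872 − 1 → 0.39%.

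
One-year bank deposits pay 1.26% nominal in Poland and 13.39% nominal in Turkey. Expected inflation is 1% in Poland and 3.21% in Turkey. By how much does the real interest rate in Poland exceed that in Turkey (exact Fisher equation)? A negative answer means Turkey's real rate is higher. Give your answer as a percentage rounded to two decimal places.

Poland: (1 + 0.0126)/(1 + 0.0100) − 1 = 0.2574%
Turkey: (1 + 0.1339)/(1 + 0.0321) − 1 = 9.8634%
Differential = 0.2574% − 9.8634% = -9.6060% → -9.61%.

-9.61%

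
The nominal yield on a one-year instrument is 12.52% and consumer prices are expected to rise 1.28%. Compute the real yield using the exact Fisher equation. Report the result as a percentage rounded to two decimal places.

11.10%

By the Fisher equation, 1 + r = (1 + i)/(1 + π).
1 + r = 1.12520 / 1.01280 = 1.110979
r = 1.110979 − 1 = 11.0979%, i.e. 11.10%.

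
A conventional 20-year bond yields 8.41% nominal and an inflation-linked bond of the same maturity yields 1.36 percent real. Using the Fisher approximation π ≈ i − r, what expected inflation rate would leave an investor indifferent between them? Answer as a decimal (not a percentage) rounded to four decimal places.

0.0705

π ≈ i − r = 8.41% − 1.36% → 0.0705.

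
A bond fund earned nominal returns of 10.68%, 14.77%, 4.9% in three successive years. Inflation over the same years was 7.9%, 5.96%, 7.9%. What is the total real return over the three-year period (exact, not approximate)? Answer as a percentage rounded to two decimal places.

8.02%

Compound the nominal returns: 1.1068 × 1.1477 × 1.0490 = 1.332518.
Compound inflation: 1.0790 × 1.0596 × 1.0790 = 1.233630.
Deflate: 1.332518 / 1.233630 = 1.080160.
Total real return = 1.080160 − 1 → 8.02%.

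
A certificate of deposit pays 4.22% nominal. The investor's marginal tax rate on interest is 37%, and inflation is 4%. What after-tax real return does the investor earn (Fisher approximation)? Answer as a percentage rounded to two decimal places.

-1.34%

After-tax nominal return = 4.22% × (1 − 0.37) = 2.6586%.
r ≈ 2.6586% − 4% → -1.34%.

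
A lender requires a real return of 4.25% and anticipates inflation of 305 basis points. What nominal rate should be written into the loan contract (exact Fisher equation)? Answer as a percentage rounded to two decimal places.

(1 + i) = (1 + r)(1 + π) = 1.04250 × 1.03050 = 1.07429625
i = 1.07429625 − 1, so the required nominal rate is 7.43%.

7.43%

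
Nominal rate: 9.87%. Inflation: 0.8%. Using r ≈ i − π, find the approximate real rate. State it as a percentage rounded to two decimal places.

9.07%

r ≈ i − π = 9.87% − 0.8% = 9.07%.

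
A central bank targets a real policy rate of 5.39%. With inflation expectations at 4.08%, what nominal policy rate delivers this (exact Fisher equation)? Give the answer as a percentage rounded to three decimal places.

(1 + i) = (1 + r)(1 + π) = 1.05390 × 1.04080 = 1.09689912
i = 1.09689912 − 1, so the required nominal rate is 9.690%.

9.690%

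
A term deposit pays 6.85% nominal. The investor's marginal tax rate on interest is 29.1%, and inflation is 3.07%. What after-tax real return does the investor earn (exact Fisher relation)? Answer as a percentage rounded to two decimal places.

After-tax nominal return = 6.85% × (1 − 0.291) = 4.85665%.
1 + r = 1.0485665 / 1.03070 = 1.017334
After-tax real rate = 1.017334 − 1 → 1.73%.

1.73%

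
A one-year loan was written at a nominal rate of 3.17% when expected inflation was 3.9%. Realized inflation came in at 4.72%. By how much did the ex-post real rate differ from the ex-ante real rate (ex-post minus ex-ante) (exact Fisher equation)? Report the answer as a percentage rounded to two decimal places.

Ex-ante: (1 + 0.0317)/(1 + 0.0390) − 1 = -0.7026%
Ex-post: (1 + 0.0317)/(1 + 0.0472) − 1 = -1.4801%
Difference (ex-post − ex-ante) = -0.7775% → -0.78%.

-0.78%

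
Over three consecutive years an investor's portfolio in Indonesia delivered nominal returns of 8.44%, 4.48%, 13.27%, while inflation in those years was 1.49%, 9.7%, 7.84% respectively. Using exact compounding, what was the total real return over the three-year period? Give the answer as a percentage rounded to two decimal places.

6.89%

Nominal growth factor = 1.0844 × 1.0448 × 1.1327 = 1.283328
Price-level growth factor = 1.0149 × 1.0970 × 1.0784 = 1.200632
Real growth factor = 1.283328 / 1.200632 = 1.068877
Total real return = 1.068877 − 1 → 6.89%.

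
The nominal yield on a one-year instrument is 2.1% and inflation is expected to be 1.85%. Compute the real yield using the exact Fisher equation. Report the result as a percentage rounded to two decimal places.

By the Fisher equation, 1 + r = (1 + i)/(1 + π).
1 + r = 1.02100 / 1.01850 = 1.002455
r = 1.002455 − 1 = 0.2455%, i.e. 0.25%.

0.25%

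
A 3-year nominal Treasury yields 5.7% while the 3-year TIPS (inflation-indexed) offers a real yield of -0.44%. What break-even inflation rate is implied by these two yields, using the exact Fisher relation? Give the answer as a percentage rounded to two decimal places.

(1 + π) = (1 + i)/(1 + r) = 1.05700 / 0.99560 = 1.061671
Break-even inflation = 1.061671 − 1 → 6.17%.

6.17%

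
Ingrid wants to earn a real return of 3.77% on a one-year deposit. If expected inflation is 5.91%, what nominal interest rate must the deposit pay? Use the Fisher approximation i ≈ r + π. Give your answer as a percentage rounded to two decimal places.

9.68%

i ≈ r + π = 3.77% + 5.91% = 9.68%.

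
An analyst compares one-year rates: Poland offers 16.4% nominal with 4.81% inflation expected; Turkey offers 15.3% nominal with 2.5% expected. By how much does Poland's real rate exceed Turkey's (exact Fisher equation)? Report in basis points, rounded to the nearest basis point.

Poland: (1 + 0.1640)/(1 + 0.0481) − 1 = 11.0581%
Turkey: (1 + 0.1530)/(1 + 0.0250) − 1 = 12.4878%
Differential = 11.0581% − 12.4878% = -1.4297% → -143 basis points.

-143 basis points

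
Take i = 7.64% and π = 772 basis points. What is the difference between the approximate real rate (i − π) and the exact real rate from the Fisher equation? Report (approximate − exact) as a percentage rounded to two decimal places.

Approximate: r ≈ 7.640% − 7.720% = -0.0800%
Exact: (1 + 0.0764)/(1 + 0.0772) − 1 = -0.0743%
Error = -0.0800% − (-0.0743%) = -0.0057% → -0.01%.

-0.01%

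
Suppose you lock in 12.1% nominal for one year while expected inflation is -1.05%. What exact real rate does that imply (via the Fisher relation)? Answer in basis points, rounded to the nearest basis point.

By the Fisher relation, 1 + r = (1 + i)/(1 + π).
1 + r = 1.12100 / 0.98950 = 1.132895
r = 1.132895 − 1 = 13.2895%, i.e. 1329 basis points.

1329 basis points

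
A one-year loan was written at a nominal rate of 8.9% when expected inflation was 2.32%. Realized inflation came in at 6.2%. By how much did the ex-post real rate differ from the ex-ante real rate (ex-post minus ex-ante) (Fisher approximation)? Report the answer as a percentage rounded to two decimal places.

-3.88%

Ex-ante: 8.9% − 2.32% = 6.580%
Ex-post: 8.9% − 6.2% = 2.700%
Difference (ex-post − ex-ante) = -3.8800% → -3.88%.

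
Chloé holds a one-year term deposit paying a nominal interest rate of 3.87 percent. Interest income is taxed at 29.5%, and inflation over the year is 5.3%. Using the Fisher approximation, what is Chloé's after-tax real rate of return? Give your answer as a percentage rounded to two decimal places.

-2.57%

After-tax nominal return = 3.87% × (1 − 0.295) = 2.72835%.
r ≈ 2.72835% − 5.3% → -2.57%.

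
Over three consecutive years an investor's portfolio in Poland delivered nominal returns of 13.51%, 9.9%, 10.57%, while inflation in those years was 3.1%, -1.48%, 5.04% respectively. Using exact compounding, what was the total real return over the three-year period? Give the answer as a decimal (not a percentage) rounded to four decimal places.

0.2928

Compound the nominal returns: 1.1351 × 1.0990 × 1.1057 = 1.379333.
Compound inflation: 1.0310 × 0.9852 × 1.0504 = 1.066935.
Deflate: 1.379333 / 1.066935 = 1.292800.
Total real return = 1.292800 − 1 → 0.2928.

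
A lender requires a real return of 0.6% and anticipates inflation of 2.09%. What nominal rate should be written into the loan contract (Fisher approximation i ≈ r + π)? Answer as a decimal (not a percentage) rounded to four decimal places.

i ≈ r + π = 0.6% + 2.09% = 0.0269.

0.0269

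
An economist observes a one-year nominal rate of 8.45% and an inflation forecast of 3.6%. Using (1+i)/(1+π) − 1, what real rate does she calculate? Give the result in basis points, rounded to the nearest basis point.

468 basis points

1 + r = 1.08450 / 1.03600 = 1.046815
r = 1.046815 − 1 = 4.6815%, i.e. 468 basis points.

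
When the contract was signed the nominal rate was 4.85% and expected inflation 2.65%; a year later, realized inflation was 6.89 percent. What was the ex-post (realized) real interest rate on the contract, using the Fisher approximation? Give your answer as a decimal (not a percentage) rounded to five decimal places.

Ex-post: 4.85% − 6.89% = -2.040%
So the realized real rate is -0.02040.

-0.02040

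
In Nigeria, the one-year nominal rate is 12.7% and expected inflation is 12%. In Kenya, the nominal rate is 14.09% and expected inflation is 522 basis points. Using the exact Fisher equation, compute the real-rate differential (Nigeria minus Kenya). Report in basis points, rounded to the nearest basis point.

Nigeria: (1 + 0.1270)/(1 + 0.1200) − 1 = 0.62500%
Kenya: (1 + 0.1409)/(1 + 0.0522) − 1 = 8.42996%
Differential = 0.62500% − 8.42996% = -7.80496% → -780 basis points.

-780 basis points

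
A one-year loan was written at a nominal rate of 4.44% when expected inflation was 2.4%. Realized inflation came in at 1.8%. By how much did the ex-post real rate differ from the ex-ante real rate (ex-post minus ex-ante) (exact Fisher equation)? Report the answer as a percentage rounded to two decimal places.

Ex-ante: (1 + 0.0444)/(1 + 0.0240) − 1 = 1.9922%
Ex-post: (1 + 0.0444)/(1 + 0.0180) − 1 = 2.5933%
Difference (ex-post − ex-ante) = 0.6011% → 0.60%.

0.60%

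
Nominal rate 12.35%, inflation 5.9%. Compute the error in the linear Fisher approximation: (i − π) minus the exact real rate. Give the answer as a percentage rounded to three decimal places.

Approximate: r ≈ 12.350% − 5.900% = 6.4500%
Exact: (1 + 0.1235)/(1 + 0.0590) − 1 = 6.0907%
Error = 6.4500% − 6.0907% = 0.3593% → 0.359%.

0.359%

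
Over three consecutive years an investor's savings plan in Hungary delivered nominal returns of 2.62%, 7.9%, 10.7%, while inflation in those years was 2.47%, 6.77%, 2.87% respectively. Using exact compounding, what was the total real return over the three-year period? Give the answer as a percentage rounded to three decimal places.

Nominal growth factor = 1.0262 × 1.0790 × 1.1070 = 1.225748
Price-level growth factor = 1.0247 × 1.0677 × 1.0287 = 1.125472
Real growth factor = 1.225748 / 1.125472 = 1.089096
Total real return = 1.089096 − 1 → 8.910%.

8.910%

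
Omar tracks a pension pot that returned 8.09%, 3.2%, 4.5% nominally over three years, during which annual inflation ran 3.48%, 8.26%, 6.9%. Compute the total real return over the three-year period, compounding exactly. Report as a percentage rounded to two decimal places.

Compound the nominal returns: 1.0809 × 1.0320 × 1.0450 = 1.165686.
Compound inflation: 1.0348 × 1.0826 × 1.0690 = 1.197573.
Deflate: 1.165686 / 1.197573 = 0.973373.
Total real return = 0.973373 − 1 → -2.66%.

-2.66%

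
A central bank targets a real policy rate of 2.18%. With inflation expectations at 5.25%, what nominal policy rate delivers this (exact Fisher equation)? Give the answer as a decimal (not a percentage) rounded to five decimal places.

(1 + i) = (1 + r)(1 + π) = 1.02180 × 1.05250 = 1.0754445
i = 1.0754445 − 1, so the required nominal rate is 0.07544.

0.07544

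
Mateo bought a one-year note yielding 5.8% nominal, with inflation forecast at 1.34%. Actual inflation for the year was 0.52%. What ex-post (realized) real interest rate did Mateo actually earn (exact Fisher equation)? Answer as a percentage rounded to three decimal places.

5.253%

Ex-post: (1 + 0.0580)/(1 + 0.0052) − 1 = 5.2527%
So the realized real rate is 5.253%.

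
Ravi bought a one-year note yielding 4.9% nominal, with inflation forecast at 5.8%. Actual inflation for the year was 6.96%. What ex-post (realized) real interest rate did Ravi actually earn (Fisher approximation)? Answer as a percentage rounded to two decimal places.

Ex-post: 4.9% − 6.96% = -2.060%
So the realized real rate is -2.06%.

-2.06%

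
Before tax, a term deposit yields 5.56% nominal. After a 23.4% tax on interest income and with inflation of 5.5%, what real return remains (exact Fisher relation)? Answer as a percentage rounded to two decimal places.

-1.18%

After-tax nominal return = 5.56% × (1 − 0.234) = 4.25896%.
1 + r = 1.0425896 / 1.05500 = 0.988237
After-tax real rate = 0.988237 − 1 → -1.18%.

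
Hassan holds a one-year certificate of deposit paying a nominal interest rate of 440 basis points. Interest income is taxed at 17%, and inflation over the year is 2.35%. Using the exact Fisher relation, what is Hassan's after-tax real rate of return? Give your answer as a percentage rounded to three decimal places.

After-tax nominal return = 4.4% × (1 − 0.17) = 3.6520%.
1 + r = 1.03652 / 1.02350 = 1.012721
After-tax real rate = 1.012721 − 1 → 1.272%.

1.272%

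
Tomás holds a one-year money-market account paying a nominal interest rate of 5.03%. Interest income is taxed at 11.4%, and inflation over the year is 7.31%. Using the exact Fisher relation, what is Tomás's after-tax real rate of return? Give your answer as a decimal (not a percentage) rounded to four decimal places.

-0.0266

After-tax nominal return = 5.03% × (1 − 0.114) = 4.45658%.
1 + r = 1.0445658 / 1.07310 = 0.973410
After-tax real rate = 0.973410 − 1 → -0.0266.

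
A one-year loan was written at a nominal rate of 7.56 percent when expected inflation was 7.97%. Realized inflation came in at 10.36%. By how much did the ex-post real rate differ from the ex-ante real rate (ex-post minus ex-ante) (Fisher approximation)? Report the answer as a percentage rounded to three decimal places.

Ex-ante: 7.56% − 7.97% = -0.410%
Ex-post: 7.56% − 10.36% = -2.800%
Difference (ex-post − ex-ante) = -2.3900% → -2.390%.

-2.390%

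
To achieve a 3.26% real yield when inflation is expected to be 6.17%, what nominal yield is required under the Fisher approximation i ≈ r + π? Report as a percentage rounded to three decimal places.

i ≈ r + π = 3.26% + 6.17% = 9.430%.

9.430%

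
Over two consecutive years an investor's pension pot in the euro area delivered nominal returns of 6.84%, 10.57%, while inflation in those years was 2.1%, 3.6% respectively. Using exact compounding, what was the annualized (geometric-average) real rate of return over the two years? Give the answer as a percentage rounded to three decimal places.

Nominal growth factor = 1.0684 × 1.1057 = 1.18132988
Price-level growth factor = 1.0210 × 1.0360 = 1.05775600
Real growth factor = 1.18132988 / 1.05775600 = 1.11682645
Annualized real rate = 1.11682645^(1/2) − 1 = 5.6800% → 5.680%.

5.680%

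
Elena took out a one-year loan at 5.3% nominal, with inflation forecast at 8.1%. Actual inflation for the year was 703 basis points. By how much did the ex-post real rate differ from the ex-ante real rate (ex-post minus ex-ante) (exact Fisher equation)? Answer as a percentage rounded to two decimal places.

0.97%

Ex-ante: (1 + 0.0530)/(1 + 0.0810) − 1 = -2.5902%
Ex-post: (1 + 0.0530)/(1 + 0.0703) − 1 = -1.6164%
Difference (ex-post − ex-ante) = 0.9738% → 0.97%.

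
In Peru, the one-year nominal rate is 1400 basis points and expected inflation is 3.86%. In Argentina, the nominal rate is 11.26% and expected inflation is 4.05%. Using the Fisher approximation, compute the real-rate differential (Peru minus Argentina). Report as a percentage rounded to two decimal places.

Peru: 14% − 3.86% = 10.140%
Argentina: 11.26% − 4.05% = 7.210%
Differential = 2.930% → 2.93%.

2.93%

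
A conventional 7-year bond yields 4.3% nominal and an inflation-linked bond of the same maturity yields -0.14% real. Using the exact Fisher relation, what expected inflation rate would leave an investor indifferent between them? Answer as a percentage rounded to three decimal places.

4.446%

(1 + π) = (1 + i)/(1 + r) = 1.04300 / 0.99860 = 1.044462
Break-even inflation = 1.044462 − 1 → 4.446%.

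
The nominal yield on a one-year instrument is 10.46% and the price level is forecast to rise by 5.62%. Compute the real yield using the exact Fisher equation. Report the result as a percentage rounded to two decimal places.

By the Fisher equation, 1 + r = (1 + i)/(1 + π).
1 + r = 1.10460 / 1.05620 = 1.045825
r = 1.045825 − 1 = 4.5825%, i.e. 4.58%.

4.58%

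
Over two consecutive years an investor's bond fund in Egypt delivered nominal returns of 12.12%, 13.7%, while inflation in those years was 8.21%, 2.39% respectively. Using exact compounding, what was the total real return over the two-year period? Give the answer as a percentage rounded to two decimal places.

15.06%

Compound the nominal returns: 1.1212 × 1.1370 = 1.274804.
Compound inflation: 1.0821 × 1.0239 = 1.107962.
Deflate: 1.274804 / 1.107962 = 1.150585.
Total real return = 1.150585 − 1 → 15.06%.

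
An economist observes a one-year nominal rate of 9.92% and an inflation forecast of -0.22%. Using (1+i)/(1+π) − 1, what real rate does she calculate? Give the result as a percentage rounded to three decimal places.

10.162%

1 + r = 1.09920 / 0.99780 = 1.101624
r = 1.101624 − 1 = 10.1624%, i.e. 10.162%.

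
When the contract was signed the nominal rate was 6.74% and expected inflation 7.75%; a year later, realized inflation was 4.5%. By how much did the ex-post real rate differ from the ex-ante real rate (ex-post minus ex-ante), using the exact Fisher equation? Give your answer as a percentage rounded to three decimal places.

3.081%

Ex-ante: (1 + 0.0674)/(1 + 0.0775) − 1 = -0.9374%
Ex-post: (1 + 0.0674)/(1 + 0.0450) − 1 = 2.1435%
Difference (ex-post − ex-ante) = 3.0809% → 3.081%.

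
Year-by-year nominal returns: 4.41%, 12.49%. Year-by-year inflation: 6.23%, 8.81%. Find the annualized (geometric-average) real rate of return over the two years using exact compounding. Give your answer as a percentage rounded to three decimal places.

0.802%

Nominal growth factor = 1.0441 × 1.1249 = 1.17450809
Price-level growth factor = 1.0623 × 1.0881 = 1.15588863
Real growth factor = 1.17450809 / 1.15588863 = 1.01610835
Annualized real rate = 1.01610835^(1/2) − 1 = 0.8022% → 0.802%.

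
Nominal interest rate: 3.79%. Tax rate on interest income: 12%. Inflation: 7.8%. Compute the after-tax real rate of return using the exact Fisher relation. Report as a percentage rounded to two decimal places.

After-tax nominal return = 3.79% × (1 − 0.12) = 3.3352%.
1 + r = 1.033352 / 1.07800 = 0.958583
After-tax real rate = 0.958583 − 1 → -4.14%.

-4.14%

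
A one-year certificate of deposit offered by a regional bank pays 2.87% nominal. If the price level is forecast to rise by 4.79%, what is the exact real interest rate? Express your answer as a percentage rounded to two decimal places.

-1.83%

1 + r = 1.02870 / 1.04790 = 0.981678
r = 0.981678 − 1 = -1.8322%, i.e. -1.83%.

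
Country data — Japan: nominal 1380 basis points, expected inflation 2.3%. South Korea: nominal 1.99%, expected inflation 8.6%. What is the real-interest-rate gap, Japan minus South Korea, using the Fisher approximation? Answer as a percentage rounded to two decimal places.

Japan: 13.8% − 2.3% = 11.500%
South Korea: 1.99% − 8.6% = -6.610%
Differential = 18.110% → 18.11%.

18.11%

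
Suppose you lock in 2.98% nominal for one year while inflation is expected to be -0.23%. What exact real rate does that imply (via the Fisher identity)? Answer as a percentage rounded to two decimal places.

1 + r = 1.02980 / 0.99770 = 1.032174
r = 1.032174 − 1 = 3.2174%, i.e. 3.22%.

3.22%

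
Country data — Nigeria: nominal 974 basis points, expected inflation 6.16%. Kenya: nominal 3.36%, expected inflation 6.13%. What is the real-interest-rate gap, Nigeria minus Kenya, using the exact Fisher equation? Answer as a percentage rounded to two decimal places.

5.98%

Nigeria: (1 + 0.0974)/(1 + 0.0616) − 1 = 3.3723%
Kenya: (1 + 0.0336)/(1 + 0.0613) − 1 = -2.6100%
Differential = 3.3723% − (-2.6100%) = 5.9823% → 5.98%.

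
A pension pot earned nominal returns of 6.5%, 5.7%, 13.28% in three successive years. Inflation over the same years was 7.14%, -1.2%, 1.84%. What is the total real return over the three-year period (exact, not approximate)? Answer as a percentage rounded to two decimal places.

18.29%

Compound the nominal returns: 1.0650 × 1.0570 × 1.1328 = 1.275199.
Compound inflation: 1.0714 × 0.9880 × 1.0184 = 1.078020.
Deflate: 1.275199 / 1.078020 = 1.182908.
Total real return = 1.182908 − 1 → 18.29%.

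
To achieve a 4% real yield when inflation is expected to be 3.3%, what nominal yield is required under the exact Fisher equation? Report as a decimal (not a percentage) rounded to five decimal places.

(1 + i) = (1 + r)(1 + π) = 1.04000 × 1.03300 = 1.07432
i = 1.07432 − 1, so the required nominal rate is 0.07432.

0.07432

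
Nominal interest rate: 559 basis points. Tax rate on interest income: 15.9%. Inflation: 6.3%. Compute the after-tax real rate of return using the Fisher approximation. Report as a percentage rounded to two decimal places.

After-tax nominal return = 5.59% × (1 − 0.159) = 4.70119%.
r ≈ 4.70119% − 6.3% → -1.60%.

-1.60%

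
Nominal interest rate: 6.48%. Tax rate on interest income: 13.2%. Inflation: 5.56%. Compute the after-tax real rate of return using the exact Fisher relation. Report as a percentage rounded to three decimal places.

0.061%

After-tax nominal return = 6.48% × (1 − 0.132) = 5.62464%.
1 + r = 1.0562464 / 1.05560 = 1.000612
After-tax real rate = 1.000612 − 1 → 0.061%.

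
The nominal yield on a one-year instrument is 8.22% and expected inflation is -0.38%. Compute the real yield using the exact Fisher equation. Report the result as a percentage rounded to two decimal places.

8.63%

1 + r = 1.08220 / 0.99620 = 1.086328
r = 1.086328 − 1 = 8.6328%, i.e. 8.63%.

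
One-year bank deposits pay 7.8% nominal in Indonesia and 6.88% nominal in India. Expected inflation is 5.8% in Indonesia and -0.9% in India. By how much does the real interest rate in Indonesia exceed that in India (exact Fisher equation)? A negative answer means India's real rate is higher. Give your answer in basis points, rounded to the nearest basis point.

Indonesia: (1 + 0.0780)/(1 + 0.0580) − 1 = 1.8904%
India: (1 + 0.0688)/(1 − 0.0090) − 1 = 7.8507%
Differential = 1.8904% − 7.8507% = -5.9603% → -596 basis points.

-596 basis points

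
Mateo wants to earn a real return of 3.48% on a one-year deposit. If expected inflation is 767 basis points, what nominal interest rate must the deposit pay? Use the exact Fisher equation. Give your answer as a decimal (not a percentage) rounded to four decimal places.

(1 + i) = (1 + r)(1 + π) = 1.03480 × 1.07670 = 1.11416916
i = 1.11416916 − 1, so the required nominal rate is 0.1142.

0.1142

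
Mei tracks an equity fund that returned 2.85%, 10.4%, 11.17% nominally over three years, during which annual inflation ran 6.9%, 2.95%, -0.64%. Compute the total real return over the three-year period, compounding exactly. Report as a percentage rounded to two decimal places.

Compound the nominal returns: 1.0285 × 1.1040 × 1.1117 = 1.262295.
Compound inflation: 1.0690 × 1.0295 × 0.9936 = 1.093492.
Deflate: 1.262295 / 1.093492 = 1.154371.
Total real return = 1.154371 − 1 → 15.44%.

15.44%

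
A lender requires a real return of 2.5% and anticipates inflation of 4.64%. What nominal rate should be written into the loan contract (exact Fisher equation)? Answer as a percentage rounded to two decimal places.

7.26%

(1 + i) = (1 + r)(1 + π) = 1.02500 × 1.04640 = 1.07256
i = 1.07256 − 1, so the required nominal rate is 7.26%.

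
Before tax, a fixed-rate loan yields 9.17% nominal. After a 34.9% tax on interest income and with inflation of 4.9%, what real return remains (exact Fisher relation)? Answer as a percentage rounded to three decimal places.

1.020%

After-tax nominal return = 9.17% × (1 − 0.349) = 5.96967%.
1 + r = 1.0596967 / 1.04900 = 1.010197
After-tax real rate = 1.010197 − 1 → 1.020%.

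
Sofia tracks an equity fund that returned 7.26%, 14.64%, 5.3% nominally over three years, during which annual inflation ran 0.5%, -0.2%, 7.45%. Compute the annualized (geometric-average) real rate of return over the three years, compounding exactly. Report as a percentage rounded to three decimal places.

Compound the nominal returns: 1.0726 × 1.1464 × 1.0530 = 1.29479896.
Compound inflation: 1.0050 × 0.9980 × 1.0745 = 1.07771276.
Deflate: 1.29479896 / 1.07771276 = 1.20143234.
Annualized real rate = 1.20143234^(1/3) − 1 = 6.3081% → 6.308%.

6.308%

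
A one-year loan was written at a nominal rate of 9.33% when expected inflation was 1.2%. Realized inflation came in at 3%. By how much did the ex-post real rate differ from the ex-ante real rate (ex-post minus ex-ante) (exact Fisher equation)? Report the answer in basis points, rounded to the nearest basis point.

-189 basis points

Ex-ante: (1 + 0.0933)/(1 + 0.0120) − 1 = 8.0336%
Ex-post: (1 + 0.0933)/(1 + 0.0300) − 1 = 6.1456%
Difference (ex-post − ex-ante) = -1.8880% → -189 basis points.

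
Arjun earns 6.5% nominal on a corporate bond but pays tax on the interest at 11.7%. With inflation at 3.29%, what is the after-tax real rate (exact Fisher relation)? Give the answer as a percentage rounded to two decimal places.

After-tax nominal return = 6.5% × (1 − 0.117) = 5.7395%.
1 + r = 1.057395 / 1.03290 = 1.023715
After-tax real rate = 1.023715 − 1 → 2.37%.

2.37%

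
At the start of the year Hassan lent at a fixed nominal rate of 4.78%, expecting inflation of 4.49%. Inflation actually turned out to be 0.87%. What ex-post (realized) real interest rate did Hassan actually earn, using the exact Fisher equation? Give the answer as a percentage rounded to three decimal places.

3.876%

Ex-post: (1 + 0.0478)/(1 + 0.0087) − 1 = 3.8763%
So the realized real rate is 3.876%.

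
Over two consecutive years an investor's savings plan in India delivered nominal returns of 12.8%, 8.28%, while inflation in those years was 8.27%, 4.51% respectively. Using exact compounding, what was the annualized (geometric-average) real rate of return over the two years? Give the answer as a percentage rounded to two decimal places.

Nominal growth factor = 1.1280 × 1.0828 = 1.22139840
Price-level growth factor = 1.0827 × 1.0451 = 1.13152977
Real growth factor = 1.22139840 / 1.13152977 = 1.07942224
Annualized real rate = 1.07942224^(1/2) − 1 = 3.8952% → 3.90%.

3.90%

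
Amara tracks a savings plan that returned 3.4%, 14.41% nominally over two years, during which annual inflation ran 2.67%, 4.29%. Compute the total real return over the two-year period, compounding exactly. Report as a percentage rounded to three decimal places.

Compound the nominal returns: 1.0340 × 1.1441 = 1.182999.
Compound inflation: 1.0267 × 1.0429 = 1.070745.
Deflate: 1.182999 / 1.070745 = 1.104837.
Total real return = 1.104837 − 1 → 10.484%.

10.484%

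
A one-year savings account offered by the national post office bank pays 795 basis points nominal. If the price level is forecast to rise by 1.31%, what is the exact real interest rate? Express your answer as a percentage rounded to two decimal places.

6.55%

1 + r = 1.07950 / 1.01310 = 1.065541
r = 1.065541 − 1 = 6.5541%, i.e. 6.55%.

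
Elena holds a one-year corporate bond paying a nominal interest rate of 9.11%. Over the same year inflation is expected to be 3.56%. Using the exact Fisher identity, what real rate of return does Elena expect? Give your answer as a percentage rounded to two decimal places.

5.36%

1 + r = 1.09110 / 1.03560 = 1.053592
r = 1.053592 − 1 = 5.3592%, i.e. 5.36%.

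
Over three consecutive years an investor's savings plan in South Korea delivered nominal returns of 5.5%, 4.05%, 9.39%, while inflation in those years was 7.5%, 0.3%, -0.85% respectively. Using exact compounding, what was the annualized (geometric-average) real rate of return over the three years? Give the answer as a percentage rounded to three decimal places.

Nominal growth factor = 1.0550 × 1.0405 × 1.0939 = 1.20080411
Price-level growth factor = 1.0750 × 1.0030 × 0.9915 = 1.06906009
Real growth factor = 1.20080411 / 1.06906009 = 1.12323351
Annualized real rate = 1.12323351^(1/3) − 1 = 3.9497% → 3.950%.

3.950%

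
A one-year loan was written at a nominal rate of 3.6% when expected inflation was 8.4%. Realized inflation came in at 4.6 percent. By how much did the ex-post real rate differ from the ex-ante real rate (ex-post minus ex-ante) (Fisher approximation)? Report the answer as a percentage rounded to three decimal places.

Ex-ante: 3.6% − 8.4% = -4.800%
Ex-post: 3.6% − 4.6% = -1.000%
Difference (ex-post − ex-ante) = 3.8000% → 3.800%.

3.800%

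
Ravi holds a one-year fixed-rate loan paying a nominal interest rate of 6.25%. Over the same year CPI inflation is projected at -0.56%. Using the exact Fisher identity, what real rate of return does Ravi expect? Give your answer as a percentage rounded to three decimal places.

6.848%

1 + r = 1.06250 / 0.99440 = 1.068484
r = 1.068484 − 1 = 6.8484%, i.e. 6.848%.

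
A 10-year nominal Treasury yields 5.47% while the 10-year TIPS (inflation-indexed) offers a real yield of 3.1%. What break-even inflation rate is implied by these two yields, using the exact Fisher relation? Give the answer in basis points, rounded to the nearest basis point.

230 basis points

(1 + π) = (1 + i)/(1 + r) = 1.05470 / 1.03100 = 1.022987
Break-even inflation = 1.022987 − 1 → 230 basis points.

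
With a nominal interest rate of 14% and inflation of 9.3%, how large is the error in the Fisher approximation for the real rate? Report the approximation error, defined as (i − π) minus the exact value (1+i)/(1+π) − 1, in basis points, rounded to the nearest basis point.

40 basis points

Approximate: r ≈ 14.000% − 9.300% = 4.7000%
Exact: (1 + 0.1400)/(1 + 0.0930) − 1 = 4.3001%
Error = 4.7000% − 4.3001% = 0.3999% → 40 basis points.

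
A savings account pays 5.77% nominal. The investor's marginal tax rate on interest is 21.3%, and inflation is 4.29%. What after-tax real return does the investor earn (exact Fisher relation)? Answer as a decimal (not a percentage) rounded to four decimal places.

0.0024

After-tax nominal return = 5.77% × (1 − 0.213) = 4.54099%.
1 + r = 1.0454099 / 1.04290 = 1.002407
After-tax real rate = 1.002407 − 1 → 0.0024.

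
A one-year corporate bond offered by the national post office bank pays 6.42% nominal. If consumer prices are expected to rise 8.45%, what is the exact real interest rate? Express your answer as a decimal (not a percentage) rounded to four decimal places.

By the Fisher equation, 1 + r = (1 + i)/(1 + π).
1 + r = 1.06420 / 1.08450 = 0.981282
r = 0.981282 − 1 = -1.8718%, i.e. -0.0187.

-0.0187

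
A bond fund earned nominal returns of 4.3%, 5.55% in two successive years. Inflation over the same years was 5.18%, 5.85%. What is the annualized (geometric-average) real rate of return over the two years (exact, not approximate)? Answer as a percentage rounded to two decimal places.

Nominal growth factor = 1.0430 × 1.0555 = 1.10088650
Price-level growth factor = 1.0518 × 1.0585 = 1.11333030
Real growth factor = 1.10088650 / 1.11333030 = 0.98882290
Annualized real rate = 0.98882290^(1/2) − 1 = -0.5604% → -0.56%.

-0.56%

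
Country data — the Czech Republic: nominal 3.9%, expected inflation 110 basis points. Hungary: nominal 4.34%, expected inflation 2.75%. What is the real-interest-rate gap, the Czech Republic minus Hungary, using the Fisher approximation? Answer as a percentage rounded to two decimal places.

The Czech Republic: 3.9% − 1.1% = 2.800%
Hungary: 4.34% − 2.75% = 1.590%
Differential = 1.210% → 1.21%.

1.21%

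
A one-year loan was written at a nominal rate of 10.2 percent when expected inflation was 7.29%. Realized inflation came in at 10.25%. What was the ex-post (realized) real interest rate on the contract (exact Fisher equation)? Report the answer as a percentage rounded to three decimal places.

-0.045%

Ex-post: (1 + 0.1020)/(1 + 0.1025) − 1 = -0.0454%
So the realized real rate is -0.045%.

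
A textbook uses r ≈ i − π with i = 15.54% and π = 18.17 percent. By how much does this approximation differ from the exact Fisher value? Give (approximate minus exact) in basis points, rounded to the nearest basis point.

Approximate: r ≈ 15.540% − 18.170% = -2.6300%
Exact: (1 + 0.1554)/(1 + 0.1817) − 1 = -2.2256%
Error = -2.6300% − (-2.2256%) = -0.4044% → -40 basis points.

-40 basis points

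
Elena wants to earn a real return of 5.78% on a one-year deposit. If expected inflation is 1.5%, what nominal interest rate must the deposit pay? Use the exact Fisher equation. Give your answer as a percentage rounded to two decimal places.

7.37%

(1 + i) = (1 + r)(1 + π) = 1.05780 × 1.01500 = 1.073667
i = 1.073667 − 1, so the required nominal rate is 7.37%.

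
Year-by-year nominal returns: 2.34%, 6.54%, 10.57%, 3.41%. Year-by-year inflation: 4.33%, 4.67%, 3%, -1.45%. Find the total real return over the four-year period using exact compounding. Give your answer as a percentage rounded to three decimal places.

Compound the nominal returns: 1.0234 × 1.0654 × 1.1057 × 1.0341 = 1.246688.
Compound inflation: 1.0433 × 1.0467 × 1.0300 × 0.9855 = 1.108473.
Deflate: 1.246688 / 1.108473 = 1.124690.
Total real return = 1.124690 − 1 → 12.469%.

12.469%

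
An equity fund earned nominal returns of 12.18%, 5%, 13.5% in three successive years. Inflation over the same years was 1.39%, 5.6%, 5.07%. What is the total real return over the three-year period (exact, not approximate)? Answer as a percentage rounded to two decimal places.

Nominal growth factor = 1.1218 × 1.0500 × 1.1350 = 1.336905
Price-level growth factor = 1.0139 × 1.0560 × 1.0507 = 1.124962
Real growth factor = 1.336905 / 1.124962 = 1.188400
Total real return = 1.188400 − 1 → 18.84%.

18.84%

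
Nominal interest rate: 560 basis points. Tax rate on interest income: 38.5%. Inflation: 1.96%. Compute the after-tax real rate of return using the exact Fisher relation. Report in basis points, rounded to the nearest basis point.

146 basis points

After-tax nominal return = 5.6% × (1 − 0.385) = 3.4440%.
1 + r = 1.03444 / 1.01960 = 1.014555
After-tax real rate = 1.014555 − 1 → 146 basis points.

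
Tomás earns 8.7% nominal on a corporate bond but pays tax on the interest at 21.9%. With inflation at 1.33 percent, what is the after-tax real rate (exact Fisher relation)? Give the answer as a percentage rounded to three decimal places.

After-tax nominal return = 8.7% × (1 − 0.219) = 6.7947%.
1 + r = 1.067947 / 1.01330 = 1.053930
After-tax real rate = 1.053930 − 1 → 5.393%.

5.393%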